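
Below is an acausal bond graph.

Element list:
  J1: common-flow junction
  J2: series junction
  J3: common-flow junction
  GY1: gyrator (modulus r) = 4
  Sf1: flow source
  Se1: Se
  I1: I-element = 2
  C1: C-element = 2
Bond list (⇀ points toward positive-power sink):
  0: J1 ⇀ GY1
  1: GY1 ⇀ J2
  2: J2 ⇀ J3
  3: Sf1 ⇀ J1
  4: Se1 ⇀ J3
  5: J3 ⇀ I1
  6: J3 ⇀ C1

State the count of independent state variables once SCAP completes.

2  (C1, I1 all integral)

bond 3 stroke at Sf1  (Sf1 fixes flow; stroke at Sf1)
bond 4 stroke at J3  (Se1 (Se) sets effort on bond)
bond 0 stroke at J1  (1-jn J1 has f-setter on 3)
bond 1 stroke at J2  (GY GY1: same side as bond 0)
bond 2 stroke at J3  (only one flow-in slot at J2)
bond 5 stroke at I1  (I1 integral (f out))
bond 6 stroke at J3  (1-jn J3 has f-setter on 5)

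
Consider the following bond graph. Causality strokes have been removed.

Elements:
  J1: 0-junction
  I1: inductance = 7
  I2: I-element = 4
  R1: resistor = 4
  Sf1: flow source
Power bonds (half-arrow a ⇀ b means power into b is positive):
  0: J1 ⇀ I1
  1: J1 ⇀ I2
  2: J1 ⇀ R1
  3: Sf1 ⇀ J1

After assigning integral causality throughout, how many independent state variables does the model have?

#3 stroke→Sf1  (Sf1: flow source, stroke at near end)
#0 stroke→I1  (I1: I, integral causality)
#1 stroke→I2  (I2 integral (f out))
#2 stroke→J1  (closing 0-jn rule on J1)

2  (I1, I2 all integral)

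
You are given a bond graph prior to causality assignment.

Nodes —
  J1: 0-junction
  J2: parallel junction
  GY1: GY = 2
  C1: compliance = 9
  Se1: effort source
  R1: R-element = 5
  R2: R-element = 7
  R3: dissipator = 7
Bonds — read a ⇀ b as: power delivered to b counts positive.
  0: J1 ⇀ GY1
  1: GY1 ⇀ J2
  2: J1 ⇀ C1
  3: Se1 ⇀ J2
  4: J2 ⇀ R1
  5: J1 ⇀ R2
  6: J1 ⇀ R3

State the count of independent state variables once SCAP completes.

1  (C1 all integral)

β3 stroke→J2  (source Se1 imposes e)
β1 stroke→GY1  (0-jn J2 has e-setter on 3)
β4 stroke→R1  (0-jn J2 has e-setter on 3)
β0 stroke→GY1  (through GY1, causality inverts; strokes same side of GY1)
β2 stroke→J1  (prefer integral on C1)
β5 stroke→R2  (J1 effort already set via bond 2)
β6 stroke→R3  (common-e at J1 fixed by 2)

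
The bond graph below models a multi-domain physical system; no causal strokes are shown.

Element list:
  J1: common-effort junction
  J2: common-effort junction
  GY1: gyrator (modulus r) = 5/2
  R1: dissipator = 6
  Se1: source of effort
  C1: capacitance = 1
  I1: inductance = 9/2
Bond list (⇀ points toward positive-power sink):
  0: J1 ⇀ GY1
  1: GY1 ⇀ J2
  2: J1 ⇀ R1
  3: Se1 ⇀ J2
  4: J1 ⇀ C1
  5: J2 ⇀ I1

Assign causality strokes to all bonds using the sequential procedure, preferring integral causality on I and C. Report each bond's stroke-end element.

#0 stroke→GY1
#1 stroke→GY1
#2 stroke→R1
#3 stroke→J2
#4 stroke→J1
#5 stroke→I1

β3 |J2  (source Se1 imposes e)
β1 |GY1  (0-jn J2 has e-setter on 3)
β5 |I1  (0-jn J2 has e-setter on 3)
β0 |GY1  (through GY1, causality inverts; strokes same side of GY1)
β4 |J1  (prefer integral on C1)
β2 |R1  (J1: bond 4 brought effort, rest push out)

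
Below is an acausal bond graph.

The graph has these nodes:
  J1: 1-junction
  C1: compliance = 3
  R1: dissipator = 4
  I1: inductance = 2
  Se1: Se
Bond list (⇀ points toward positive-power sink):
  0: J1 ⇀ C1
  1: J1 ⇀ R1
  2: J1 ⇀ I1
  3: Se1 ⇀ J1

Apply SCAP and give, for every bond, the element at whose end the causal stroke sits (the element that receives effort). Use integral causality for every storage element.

#3 →J1  (Se1 (Se) sets effort on bond)
#0 →J1  (C1 outputs effort q/C1)
#2 →I1  (prefer integral on I1)
#1 →J1  (common-f at J1 fixed by 2)

b0 stroke→J1
b1 stroke→J1
b2 stroke→I1
b3 stroke→J1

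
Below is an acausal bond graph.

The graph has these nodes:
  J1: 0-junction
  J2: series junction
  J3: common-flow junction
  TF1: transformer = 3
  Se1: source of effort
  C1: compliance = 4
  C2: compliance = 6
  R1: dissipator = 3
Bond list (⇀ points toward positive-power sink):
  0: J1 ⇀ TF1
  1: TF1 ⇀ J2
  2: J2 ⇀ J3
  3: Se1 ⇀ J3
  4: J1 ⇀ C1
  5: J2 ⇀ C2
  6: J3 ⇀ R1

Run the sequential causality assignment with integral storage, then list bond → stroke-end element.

bond 3 stroke at J3  (Se1 fixes effort; stroke away)
bond 4 stroke at J1  (C1 outputs effort q/C1)
bond 0 stroke at TF1  (common-e at J1 fixed by 4)
bond 1 stroke at J2  (TF TF1: opposite of bond 0)
bond 5 stroke at J2  (C2 outputs effort q/C2)
bond 2 stroke at J3  (J2 needs exactly one f-in)
bond 6 stroke at R1  (only one flow-in slot at J3)

#0 stroke at TF1
#1 stroke at J2
#2 stroke at J3
#3 stroke at J3
#4 stroke at J1
#5 stroke at J2
#6 stroke at R1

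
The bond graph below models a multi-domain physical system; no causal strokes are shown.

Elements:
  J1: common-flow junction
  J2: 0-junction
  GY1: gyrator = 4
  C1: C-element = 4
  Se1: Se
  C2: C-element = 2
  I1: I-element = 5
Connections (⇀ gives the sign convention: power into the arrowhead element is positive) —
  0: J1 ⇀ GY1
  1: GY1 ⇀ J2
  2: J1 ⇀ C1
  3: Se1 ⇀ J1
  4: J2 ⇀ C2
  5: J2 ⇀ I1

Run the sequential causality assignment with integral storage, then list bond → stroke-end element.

#0 |GY1
#1 |GY1
#2 |J1
#3 |J1
#4 |J2
#5 |I1

#3 |J1  (Se1 fixes effort; stroke away)
#2 |J1  (C1 integral (e out))
#0 |GY1  (J1 needs exactly one f-in)
#1 |GY1  (GY1 both-in/both-out from 0)
#4 |J2  (prefer integral on C2)
#5 |I1  (J2: bond 4 brought effort, rest push out)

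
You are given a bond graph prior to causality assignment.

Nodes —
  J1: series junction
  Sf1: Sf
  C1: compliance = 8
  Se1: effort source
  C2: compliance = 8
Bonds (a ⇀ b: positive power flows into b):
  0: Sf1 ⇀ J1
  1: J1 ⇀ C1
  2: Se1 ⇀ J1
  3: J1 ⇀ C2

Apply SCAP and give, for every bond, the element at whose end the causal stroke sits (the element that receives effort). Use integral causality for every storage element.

#0 |Sf1  (Sf1 fixes flow; stroke at Sf1)
#2 |J1  (source Se1 imposes e)
#1 |J1  (1-jn J1 has f-setter on 0)
#3 |J1  (J1: bond 0 brought flow, rest push out)

#0 stroke at Sf1
#1 stroke at J1
#2 stroke at J1
#3 stroke at J1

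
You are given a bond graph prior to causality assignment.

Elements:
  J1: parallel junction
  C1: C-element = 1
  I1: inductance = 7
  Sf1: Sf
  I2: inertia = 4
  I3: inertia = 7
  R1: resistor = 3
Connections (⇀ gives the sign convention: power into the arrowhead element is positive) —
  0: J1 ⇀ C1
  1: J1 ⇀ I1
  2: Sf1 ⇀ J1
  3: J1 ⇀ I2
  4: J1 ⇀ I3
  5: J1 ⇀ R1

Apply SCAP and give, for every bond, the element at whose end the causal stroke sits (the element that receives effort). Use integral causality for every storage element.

bond 0 stroke→J1
bond 1 stroke→I1
bond 2 stroke→Sf1
bond 3 stroke→I2
bond 4 stroke→I3
bond 5 stroke→R1

b2 |Sf1  (Sf1 (Sf) sets flow on bond)
b0 |J1  (C1: C, integral causality)
b1 |I1  (J1: bond 0 brought effort, rest push out)
b3 |I2  (0-jn J1 has e-setter on 0)
b4 |I3  (common-e at J1 fixed by 0)
b5 |R1  (J1 effort already set via bond 0)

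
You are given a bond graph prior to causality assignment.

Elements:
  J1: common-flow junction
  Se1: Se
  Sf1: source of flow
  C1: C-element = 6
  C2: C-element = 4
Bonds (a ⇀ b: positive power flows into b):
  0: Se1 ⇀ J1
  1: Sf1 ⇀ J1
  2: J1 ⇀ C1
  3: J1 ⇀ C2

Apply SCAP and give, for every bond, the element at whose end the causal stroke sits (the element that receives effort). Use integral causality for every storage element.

b0 |J1
b1 |Sf1
b2 |J1
b3 |J1

b0 stroke at J1  (source Se1 imposes e)
b1 stroke at Sf1  (source Sf1 imposes f)
b2 stroke at J1  (J1: bond 1 brought flow, rest push out)
b3 stroke at J1  (J1 flow already set via bond 1)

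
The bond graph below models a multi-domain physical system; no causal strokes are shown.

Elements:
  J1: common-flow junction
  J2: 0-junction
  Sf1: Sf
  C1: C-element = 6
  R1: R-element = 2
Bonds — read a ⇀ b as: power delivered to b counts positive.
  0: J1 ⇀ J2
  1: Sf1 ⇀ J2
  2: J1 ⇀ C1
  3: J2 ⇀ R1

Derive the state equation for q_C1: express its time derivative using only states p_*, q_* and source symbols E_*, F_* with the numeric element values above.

bond 1 →Sf1  (Sf1 (Sf) sets flow on bond)
bond 2 →J1  (C1 outputs effort q/C1)
bond 0 →J2  (only one flow-in slot at J1)
bond 3 →R1  (J2 effort already set via bond 0)

dq_C1/dt = -F_Sf1 - q_C1/12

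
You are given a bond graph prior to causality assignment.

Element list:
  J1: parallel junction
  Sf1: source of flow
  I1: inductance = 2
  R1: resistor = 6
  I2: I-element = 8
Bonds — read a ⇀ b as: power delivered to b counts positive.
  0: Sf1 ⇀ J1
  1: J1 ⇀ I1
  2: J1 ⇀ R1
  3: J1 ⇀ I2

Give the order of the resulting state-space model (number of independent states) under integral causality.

β0 stroke→Sf1  (Sf1 (Sf) sets flow on bond)
β1 stroke→I1  (I1 integral (f out))
β3 stroke→I2  (I2 integral (f out))
β2 stroke→J1  (J1: last free bond brings effort in)

2  (I1, I2 all integral)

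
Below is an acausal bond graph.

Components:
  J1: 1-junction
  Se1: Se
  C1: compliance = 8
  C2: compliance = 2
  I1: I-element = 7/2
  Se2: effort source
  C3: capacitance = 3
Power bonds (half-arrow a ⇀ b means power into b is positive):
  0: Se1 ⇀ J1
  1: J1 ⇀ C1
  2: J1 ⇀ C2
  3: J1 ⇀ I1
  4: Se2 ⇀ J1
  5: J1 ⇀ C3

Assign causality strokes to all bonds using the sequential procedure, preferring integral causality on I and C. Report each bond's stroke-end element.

#0 |J1
#1 |J1
#2 |J1
#3 |I1
#4 |J1
#5 |J1

b0 →J1  (source Se1 imposes e)
b4 →J1  (source Se2 imposes e)
b1 →J1  (C1 outputs effort q/C1)
b2 →J1  (C2: C, integral causality)
b3 →I1  (I1 integral (f out))
b5 →J1  (J1 flow already set via bond 3)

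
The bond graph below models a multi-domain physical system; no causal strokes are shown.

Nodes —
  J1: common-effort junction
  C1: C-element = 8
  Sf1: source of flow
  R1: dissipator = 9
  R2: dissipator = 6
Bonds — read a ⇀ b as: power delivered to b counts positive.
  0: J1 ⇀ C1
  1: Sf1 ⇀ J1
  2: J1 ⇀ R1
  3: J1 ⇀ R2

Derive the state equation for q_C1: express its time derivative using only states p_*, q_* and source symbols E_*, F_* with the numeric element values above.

dq_C1/dt = F_Sf1 - 5*q_C1/144

b1 stroke→Sf1  (Sf1: flow source, stroke at near end)
b0 stroke→J1  (C1 integral (e out))
b2 stroke→R1  (J1 effort already set via bond 0)
b3 stroke→R2  (0-jn J1 has e-setter on 0)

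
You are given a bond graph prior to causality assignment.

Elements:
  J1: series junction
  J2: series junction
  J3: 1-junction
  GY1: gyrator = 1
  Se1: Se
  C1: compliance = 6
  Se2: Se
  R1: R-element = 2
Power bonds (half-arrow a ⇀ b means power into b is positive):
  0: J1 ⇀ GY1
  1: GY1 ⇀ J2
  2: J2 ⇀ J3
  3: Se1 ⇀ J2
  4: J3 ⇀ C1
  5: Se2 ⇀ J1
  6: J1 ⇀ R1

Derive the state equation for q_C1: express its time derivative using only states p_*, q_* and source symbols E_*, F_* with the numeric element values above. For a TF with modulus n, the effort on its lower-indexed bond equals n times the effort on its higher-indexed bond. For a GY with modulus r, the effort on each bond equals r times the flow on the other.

dq_C1/dt = 2*E_Se1 + E_Se2 - q_C1/3

b3 |J2  (Se1 fixes effort; stroke away)
b5 |J1  (Se2 (Se) sets effort on bond)
b4 |J3  (prefer integral on C1)
b2 |J2  (J3 needs exactly one f-in)
b1 |GY1  (J2 needs exactly one f-in)
b0 |GY1  (GY1 both-in/both-out from 1)
b6 |J1  (common-f at J1 fixed by 0)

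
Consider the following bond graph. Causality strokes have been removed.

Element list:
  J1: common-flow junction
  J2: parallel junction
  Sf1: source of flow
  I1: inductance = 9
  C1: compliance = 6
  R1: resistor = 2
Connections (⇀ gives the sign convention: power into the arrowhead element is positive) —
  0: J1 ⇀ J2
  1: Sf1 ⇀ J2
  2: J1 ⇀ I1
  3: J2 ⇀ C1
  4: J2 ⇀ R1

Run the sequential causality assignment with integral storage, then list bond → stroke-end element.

β0 stroke→J1
β1 stroke→Sf1
β2 stroke→I1
β3 stroke→J2
β4 stroke→R1

b1 stroke→Sf1  (Sf1: flow source, stroke at near end)
b2 stroke→I1  (I1 integral (f out))
b0 stroke→J1  (J1: bond 2 brought flow, rest push out)
b3 stroke→J2  (prefer integral on C1)
b4 stroke→R1  (J2: bond 3 brought effort, rest push out)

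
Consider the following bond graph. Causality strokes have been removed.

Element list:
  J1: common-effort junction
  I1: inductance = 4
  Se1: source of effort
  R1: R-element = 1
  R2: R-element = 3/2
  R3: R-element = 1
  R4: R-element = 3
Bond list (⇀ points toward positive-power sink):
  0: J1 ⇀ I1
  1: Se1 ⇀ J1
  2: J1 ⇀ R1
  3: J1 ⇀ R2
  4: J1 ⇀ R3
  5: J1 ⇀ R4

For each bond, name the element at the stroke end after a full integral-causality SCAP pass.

b1 stroke at J1  (Se1 (Se) sets effort on bond)
b0 stroke at I1  (0-jn J1 has e-setter on 1)
b2 stroke at R1  (0-jn J1 has e-setter on 1)
b3 stroke at R2  (0-jn J1 has e-setter on 1)
b4 stroke at R3  (J1: bond 1 brought effort, rest push out)
b5 stroke at R4  (J1 effort already set via bond 1)

#0 stroke at I1
#1 stroke at J1
#2 stroke at R1
#3 stroke at R2
#4 stroke at R3
#5 stroke at R4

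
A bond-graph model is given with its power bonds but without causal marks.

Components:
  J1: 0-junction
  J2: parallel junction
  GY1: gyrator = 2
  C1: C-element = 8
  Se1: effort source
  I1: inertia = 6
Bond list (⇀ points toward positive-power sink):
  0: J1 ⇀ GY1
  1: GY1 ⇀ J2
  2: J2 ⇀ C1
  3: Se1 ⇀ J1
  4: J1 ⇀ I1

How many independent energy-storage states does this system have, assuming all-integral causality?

2  (C1, I1 all integral)

β3 stroke→J1  (Se1: effort source, stroke at far end)
β0 stroke→GY1  (J1 effort already set via bond 3)
β4 stroke→I1  (J1: bond 3 brought effort, rest push out)
β1 stroke→GY1  (GY1: gyrator matches bond 0)
β2 stroke→J2  (J2 needs exactly one e-in)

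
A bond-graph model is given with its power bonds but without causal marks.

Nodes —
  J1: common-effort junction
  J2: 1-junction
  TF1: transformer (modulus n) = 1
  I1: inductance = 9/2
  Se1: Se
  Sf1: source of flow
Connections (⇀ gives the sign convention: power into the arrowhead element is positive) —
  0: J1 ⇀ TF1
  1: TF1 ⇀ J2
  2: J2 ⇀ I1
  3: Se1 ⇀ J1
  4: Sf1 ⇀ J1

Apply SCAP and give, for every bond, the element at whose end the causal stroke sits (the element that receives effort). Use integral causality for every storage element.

bond 0 →TF1
bond 1 →J2
bond 2 →I1
bond 3 →J1
bond 4 →Sf1

β3 stroke at J1  (Se1 fixes effort; stroke away)
β4 stroke at Sf1  (source Sf1 imposes f)
β0 stroke at TF1  (0-jn J1 has e-setter on 3)
β1 stroke at J2  (TF1: transformer flips bond 0)
β2 stroke at I1  (J2: last free bond brings flow in)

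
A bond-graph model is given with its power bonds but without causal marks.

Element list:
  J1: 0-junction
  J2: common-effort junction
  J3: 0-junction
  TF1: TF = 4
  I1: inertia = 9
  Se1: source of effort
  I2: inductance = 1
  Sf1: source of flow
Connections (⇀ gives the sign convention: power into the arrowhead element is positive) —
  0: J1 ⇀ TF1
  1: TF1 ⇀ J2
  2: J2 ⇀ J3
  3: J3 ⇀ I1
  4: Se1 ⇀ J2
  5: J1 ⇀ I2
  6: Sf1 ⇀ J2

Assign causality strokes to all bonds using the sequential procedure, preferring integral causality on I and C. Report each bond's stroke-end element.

#0 stroke at J1
#1 stroke at TF1
#2 stroke at J3
#3 stroke at I1
#4 stroke at J2
#5 stroke at I2
#6 stroke at Sf1

b4 stroke at J2  (Se1 (Se) sets effort on bond)
b6 stroke at Sf1  (Sf1 (Sf) sets flow on bond)
b1 stroke at TF1  (J2 effort already set via bond 4)
b2 stroke at J3  (0-jn J2 has e-setter on 4)
b3 stroke at I1  (J3 effort already set via bond 2)
b0 stroke at J1  (through TF1, causality passes straight; one stroke at TF1)
b5 stroke at I2  (0-jn J1 has e-setter on 0)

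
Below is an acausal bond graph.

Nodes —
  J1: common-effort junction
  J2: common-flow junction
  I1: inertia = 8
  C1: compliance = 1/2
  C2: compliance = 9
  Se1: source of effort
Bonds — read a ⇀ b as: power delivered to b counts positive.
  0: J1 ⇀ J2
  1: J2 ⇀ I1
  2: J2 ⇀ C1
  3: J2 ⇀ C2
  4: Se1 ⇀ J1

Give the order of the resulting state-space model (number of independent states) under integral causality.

3  (C1, C2, I1 all integral)

#4 →J1  (Se1: effort source, stroke at far end)
#0 →J2  (J1 effort already set via bond 4)
#1 →I1  (I1: I, integral causality)
#2 →J2  (1-jn J2 has f-setter on 1)
#3 →J2  (1-jn J2 has f-setter on 1)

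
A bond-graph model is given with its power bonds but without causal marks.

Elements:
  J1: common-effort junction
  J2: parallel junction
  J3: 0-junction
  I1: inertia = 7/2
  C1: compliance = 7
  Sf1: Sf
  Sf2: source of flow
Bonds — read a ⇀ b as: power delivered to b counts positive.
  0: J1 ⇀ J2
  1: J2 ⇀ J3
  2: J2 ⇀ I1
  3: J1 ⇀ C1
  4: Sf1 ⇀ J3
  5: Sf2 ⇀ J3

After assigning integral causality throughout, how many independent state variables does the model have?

2  (C1, I1 all integral)

#4 |Sf1  (Sf1 fixes flow; stroke at Sf1)
#5 |Sf2  (Sf2: flow source, stroke at near end)
#1 |J3  (only one effort-in slot at J3)
#2 |I1  (prefer integral on I1)
#0 |J2  (only one effort-in slot at J2)
#3 |J1  (J1 needs exactly one e-in)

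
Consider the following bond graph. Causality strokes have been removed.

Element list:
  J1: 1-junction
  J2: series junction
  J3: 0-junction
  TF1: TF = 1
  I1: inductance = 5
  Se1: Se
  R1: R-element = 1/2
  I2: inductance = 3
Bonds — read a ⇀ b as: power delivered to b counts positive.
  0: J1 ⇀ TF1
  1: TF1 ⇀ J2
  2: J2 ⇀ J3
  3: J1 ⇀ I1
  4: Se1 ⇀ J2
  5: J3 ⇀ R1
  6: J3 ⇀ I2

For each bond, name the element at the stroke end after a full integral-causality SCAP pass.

b4 stroke at J2  (Se1 (Se) sets effort on bond)
b3 stroke at I1  (prefer integral on I1)
b0 stroke at J1  (1-jn J1 has f-setter on 3)
b1 stroke at TF1  (TF TF1: opposite of bond 0)
b2 stroke at J2  (1-jn J2 has f-setter on 1)
b6 stroke at I2  (I2 outputs flow p/I2)
b5 stroke at J3  (J3 needs exactly one e-in)

b0 |J1
b1 |TF1
b2 |J2
b3 |I1
b4 |J2
b5 |J3
b6 |I2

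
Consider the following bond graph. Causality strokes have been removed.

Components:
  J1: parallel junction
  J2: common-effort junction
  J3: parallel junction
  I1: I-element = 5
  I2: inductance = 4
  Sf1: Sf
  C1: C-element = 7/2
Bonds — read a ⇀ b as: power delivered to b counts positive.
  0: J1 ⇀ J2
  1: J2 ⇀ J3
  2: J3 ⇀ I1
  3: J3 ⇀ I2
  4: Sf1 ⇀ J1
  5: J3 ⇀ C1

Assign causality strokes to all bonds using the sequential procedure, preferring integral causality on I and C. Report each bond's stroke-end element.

β0 stroke→J1
β1 stroke→J2
β2 stroke→I1
β3 stroke→I2
β4 stroke→Sf1
β5 stroke→J3

b4 stroke at Sf1  (Sf1 (Sf) sets flow on bond)
b0 stroke at J1  (only one effort-in slot at J1)
b1 stroke at J2  (J2: last free bond brings effort in)
b2 stroke at I1  (prefer integral on I1)
b3 stroke at I2  (I2: I, integral causality)
b5 stroke at J3  (closing 0-jn rule on J3)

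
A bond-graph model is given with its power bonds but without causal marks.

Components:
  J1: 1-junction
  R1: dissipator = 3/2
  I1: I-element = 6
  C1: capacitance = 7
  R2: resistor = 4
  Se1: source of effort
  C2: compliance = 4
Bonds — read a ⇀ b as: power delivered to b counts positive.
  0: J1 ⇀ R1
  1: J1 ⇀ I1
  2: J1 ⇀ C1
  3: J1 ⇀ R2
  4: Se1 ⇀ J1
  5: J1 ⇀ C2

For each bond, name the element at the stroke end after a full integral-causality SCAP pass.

bond 0 stroke→J1
bond 1 stroke→I1
bond 2 stroke→J1
bond 3 stroke→J1
bond 4 stroke→J1
bond 5 stroke→J1

β4 |J1  (Se1 fixes effort; stroke away)
β1 |I1  (prefer integral on I1)
β0 |J1  (common-f at J1 fixed by 1)
β2 |J1  (J1: bond 1 brought flow, rest push out)
β3 |J1  (J1 flow already set via bond 1)
β5 |J1  (common-f at J1 fixed by 1)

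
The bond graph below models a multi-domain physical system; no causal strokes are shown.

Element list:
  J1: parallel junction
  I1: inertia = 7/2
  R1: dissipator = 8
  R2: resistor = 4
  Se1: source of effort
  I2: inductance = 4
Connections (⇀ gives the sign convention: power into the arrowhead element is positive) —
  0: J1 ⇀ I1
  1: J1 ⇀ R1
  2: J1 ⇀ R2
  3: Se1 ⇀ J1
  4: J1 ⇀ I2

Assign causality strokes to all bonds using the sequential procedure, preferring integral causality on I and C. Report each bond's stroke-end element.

#0 stroke at I1
#1 stroke at R1
#2 stroke at R2
#3 stroke at J1
#4 stroke at I2

b3 |J1  (Se1 (Se) sets effort on bond)
b0 |I1  (J1: bond 3 brought effort, rest push out)
b1 |R1  (J1: bond 3 brought effort, rest push out)
b2 |R2  (J1: bond 3 brought effort, rest push out)
b4 |I2  (common-e at J1 fixed by 3)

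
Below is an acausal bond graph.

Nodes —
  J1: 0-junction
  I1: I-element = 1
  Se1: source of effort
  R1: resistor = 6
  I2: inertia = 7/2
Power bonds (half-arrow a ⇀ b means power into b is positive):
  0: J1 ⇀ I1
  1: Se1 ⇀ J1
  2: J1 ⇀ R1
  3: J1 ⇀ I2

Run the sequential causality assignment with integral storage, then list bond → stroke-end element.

β0 stroke at I1
β1 stroke at J1
β2 stroke at R1
β3 stroke at I2

#1 stroke→J1  (source Se1 imposes e)
#0 stroke→I1  (0-jn J1 has e-setter on 1)
#2 stroke→R1  (0-jn J1 has e-setter on 1)
#3 stroke→I2  (J1: bond 1 brought effort, rest push out)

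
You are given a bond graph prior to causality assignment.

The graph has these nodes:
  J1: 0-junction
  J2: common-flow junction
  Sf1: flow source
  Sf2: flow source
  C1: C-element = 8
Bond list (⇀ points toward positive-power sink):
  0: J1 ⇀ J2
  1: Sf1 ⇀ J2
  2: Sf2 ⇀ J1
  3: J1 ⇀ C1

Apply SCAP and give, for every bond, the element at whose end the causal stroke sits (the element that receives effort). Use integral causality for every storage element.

β0 stroke at J2
β1 stroke at Sf1
β2 stroke at Sf2
β3 stroke at J1

b1 stroke→Sf1  (source Sf1 imposes f)
b2 stroke→Sf2  (source Sf2 imposes f)
b0 stroke→J2  (J2: bond 1 brought flow, rest push out)
b3 stroke→J1  (J1: last free bond brings effort in)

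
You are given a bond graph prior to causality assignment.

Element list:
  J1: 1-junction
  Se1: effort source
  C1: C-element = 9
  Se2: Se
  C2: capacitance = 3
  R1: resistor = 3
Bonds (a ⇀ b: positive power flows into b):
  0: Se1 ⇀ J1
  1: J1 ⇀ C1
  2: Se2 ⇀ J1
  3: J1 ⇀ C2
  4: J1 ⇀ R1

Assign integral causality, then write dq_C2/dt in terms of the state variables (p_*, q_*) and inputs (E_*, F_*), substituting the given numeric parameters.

dq_C2/dt = E_Se1/3 + E_Se2/3 - q_C1/27 - q_C2/9

b0 stroke→J1  (Se1 (Se) sets effort on bond)
b2 stroke→J1  (Se2: effort source, stroke at far end)
b1 stroke→J1  (C1 integral (e out))
b3 stroke→J1  (C2 outputs effort q/C2)
b4 stroke→R1  (only one flow-in slot at J1)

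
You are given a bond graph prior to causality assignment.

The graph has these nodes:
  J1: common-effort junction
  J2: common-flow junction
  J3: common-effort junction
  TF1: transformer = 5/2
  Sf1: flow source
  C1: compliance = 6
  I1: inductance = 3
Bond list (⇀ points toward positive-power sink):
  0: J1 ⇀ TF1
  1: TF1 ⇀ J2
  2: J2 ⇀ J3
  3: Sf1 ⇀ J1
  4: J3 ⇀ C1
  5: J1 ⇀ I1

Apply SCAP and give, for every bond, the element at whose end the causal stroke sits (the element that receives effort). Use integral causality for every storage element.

b0 →J1
b1 →TF1
b2 →J2
b3 →Sf1
b4 →J3
b5 →I1

#3 →Sf1  (Sf1: flow source, stroke at near end)
#4 →J3  (C1: C, integral causality)
#2 →J2  (common-e at J3 fixed by 4)
#1 →TF1  (closing 1-jn rule on J2)
#0 →J1  (through TF1, causality passes straight; one stroke at TF1)
#5 →I1  (J1: bond 0 brought effort, rest push out)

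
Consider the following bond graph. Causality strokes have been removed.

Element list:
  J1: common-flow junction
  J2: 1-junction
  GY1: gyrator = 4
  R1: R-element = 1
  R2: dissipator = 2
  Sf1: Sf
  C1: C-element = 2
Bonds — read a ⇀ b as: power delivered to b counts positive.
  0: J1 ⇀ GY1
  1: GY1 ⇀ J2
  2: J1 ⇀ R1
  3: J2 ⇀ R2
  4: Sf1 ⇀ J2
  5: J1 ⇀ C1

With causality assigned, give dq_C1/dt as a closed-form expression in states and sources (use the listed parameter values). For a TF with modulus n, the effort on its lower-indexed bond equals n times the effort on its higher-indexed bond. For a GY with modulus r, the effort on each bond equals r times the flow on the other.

#4 stroke→Sf1  (Sf1 (Sf) sets flow on bond)
#1 stroke→J2  (common-f at J2 fixed by 4)
#3 stroke→J2  (J2: bond 4 brought flow, rest push out)
#0 stroke→J1  (GY GY1: same side as bond 1)
#5 stroke→J1  (prefer integral on C1)
#2 stroke→R1  (J1 needs exactly one f-in)

dq_C1/dt = -4*F_Sf1 - q_C1/2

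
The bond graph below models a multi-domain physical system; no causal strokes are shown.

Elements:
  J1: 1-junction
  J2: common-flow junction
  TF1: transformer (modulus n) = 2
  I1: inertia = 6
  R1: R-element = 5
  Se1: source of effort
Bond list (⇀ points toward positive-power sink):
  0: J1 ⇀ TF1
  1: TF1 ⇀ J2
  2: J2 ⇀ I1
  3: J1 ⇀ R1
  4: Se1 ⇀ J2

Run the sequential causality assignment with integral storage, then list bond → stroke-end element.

β4 |J2  (Se1 fixes effort; stroke away)
β2 |I1  (prefer integral on I1)
β1 |J2  (common-f at J2 fixed by 2)
β0 |TF1  (TF1 one-in-one-out from 1)
β3 |J1  (common-f at J1 fixed by 0)

β0 stroke at TF1
β1 stroke at J2
β2 stroke at I1
β3 stroke at J1
β4 stroke at J2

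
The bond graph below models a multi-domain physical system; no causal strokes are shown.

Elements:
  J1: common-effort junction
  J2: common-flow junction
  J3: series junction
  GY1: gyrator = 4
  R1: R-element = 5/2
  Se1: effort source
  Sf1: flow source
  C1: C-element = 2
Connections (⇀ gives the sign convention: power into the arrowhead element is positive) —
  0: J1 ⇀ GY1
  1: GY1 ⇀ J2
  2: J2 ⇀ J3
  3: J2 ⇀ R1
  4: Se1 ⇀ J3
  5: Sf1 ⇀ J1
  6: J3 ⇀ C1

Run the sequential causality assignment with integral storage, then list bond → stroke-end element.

#0 stroke at J1
#1 stroke at J2
#2 stroke at J2
#3 stroke at R1
#4 stroke at J3
#5 stroke at Sf1
#6 stroke at J3

bond 4 stroke→J3  (Se1 fixes effort; stroke away)
bond 5 stroke→Sf1  (Sf1: flow source, stroke at near end)
bond 0 stroke→J1  (closing 0-jn rule on J1)
bond 1 stroke→J2  (GY1 both-in/both-out from 0)
bond 6 stroke→J3  (prefer integral on C1)
bond 2 stroke→J2  (J3: last free bond brings flow in)
bond 3 stroke→R1  (J2 needs exactly one f-in)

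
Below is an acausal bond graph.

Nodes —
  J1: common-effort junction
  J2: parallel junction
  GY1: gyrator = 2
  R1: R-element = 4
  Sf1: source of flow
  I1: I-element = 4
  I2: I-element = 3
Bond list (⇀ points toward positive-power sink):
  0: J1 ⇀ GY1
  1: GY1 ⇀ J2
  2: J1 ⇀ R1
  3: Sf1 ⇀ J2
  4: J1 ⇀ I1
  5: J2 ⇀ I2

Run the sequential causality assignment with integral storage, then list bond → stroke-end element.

b3 |Sf1  (Sf1: flow source, stroke at near end)
b4 |I1  (prefer integral on I1)
b5 |I2  (prefer integral on I2)
b1 |J2  (only one effort-in slot at J2)
b0 |J1  (through GY1, causality inverts; strokes same side of GY1)
b2 |R1  (J1 effort already set via bond 0)

b0 stroke→J1
b1 stroke→J2
b2 stroke→R1
b3 stroke→Sf1
b4 stroke→I1
b5 stroke→I2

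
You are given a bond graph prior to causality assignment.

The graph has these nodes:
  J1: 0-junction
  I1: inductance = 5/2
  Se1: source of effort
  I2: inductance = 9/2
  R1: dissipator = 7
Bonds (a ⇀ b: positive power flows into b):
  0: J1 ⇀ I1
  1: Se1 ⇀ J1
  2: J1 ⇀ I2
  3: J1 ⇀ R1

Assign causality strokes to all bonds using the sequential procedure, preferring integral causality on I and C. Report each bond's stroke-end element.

b0 stroke→I1
b1 stroke→J1
b2 stroke→I2
b3 stroke→R1

bond 1 stroke at J1  (Se1 (Se) sets effort on bond)
bond 0 stroke at I1  (0-jn J1 has e-setter on 1)
bond 2 stroke at I2  (common-e at J1 fixed by 1)
bond 3 stroke at R1  (J1: bond 1 brought effort, rest push out)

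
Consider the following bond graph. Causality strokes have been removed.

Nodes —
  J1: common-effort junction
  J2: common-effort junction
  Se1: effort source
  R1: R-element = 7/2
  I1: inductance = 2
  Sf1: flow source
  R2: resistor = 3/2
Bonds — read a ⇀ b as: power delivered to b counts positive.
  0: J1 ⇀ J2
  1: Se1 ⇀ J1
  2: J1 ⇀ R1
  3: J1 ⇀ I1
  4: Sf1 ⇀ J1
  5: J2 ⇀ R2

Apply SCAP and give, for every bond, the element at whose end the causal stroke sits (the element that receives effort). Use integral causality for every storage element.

b1 |J1  (Se1 fixes effort; stroke away)
b4 |Sf1  (source Sf1 imposes f)
b0 |J2  (0-jn J1 has e-setter on 1)
b2 |R1  (0-jn J1 has e-setter on 1)
b3 |I1  (common-e at J1 fixed by 1)
b5 |R2  (J2: bond 0 brought effort, rest push out)

b0 stroke→J2
b1 stroke→J1
b2 stroke→R1
b3 stroke→I1
b4 stroke→Sf1
b5 stroke→R2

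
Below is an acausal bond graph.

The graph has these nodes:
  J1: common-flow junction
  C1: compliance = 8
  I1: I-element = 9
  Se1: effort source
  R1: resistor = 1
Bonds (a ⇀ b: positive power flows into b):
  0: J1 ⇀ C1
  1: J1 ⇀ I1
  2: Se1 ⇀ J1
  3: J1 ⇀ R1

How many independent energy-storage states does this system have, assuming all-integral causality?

β2 |J1  (source Se1 imposes e)
β0 |J1  (prefer integral on C1)
β1 |I1  (I1: I, integral causality)
β3 |J1  (common-f at J1 fixed by 1)

2  (C1, I1 all integral)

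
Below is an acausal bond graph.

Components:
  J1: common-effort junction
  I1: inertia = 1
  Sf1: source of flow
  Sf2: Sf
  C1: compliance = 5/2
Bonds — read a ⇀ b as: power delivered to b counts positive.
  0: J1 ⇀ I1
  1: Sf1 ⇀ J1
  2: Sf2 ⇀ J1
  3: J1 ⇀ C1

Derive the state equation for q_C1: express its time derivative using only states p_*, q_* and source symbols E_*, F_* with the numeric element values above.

#1 stroke at Sf1  (source Sf1 imposes f)
#2 stroke at Sf2  (source Sf2 imposes f)
#0 stroke at I1  (prefer integral on I1)
#3 stroke at J1  (closing 0-jn rule on J1)

dq_C1/dt = F_Sf1 + F_Sf2 - p_I1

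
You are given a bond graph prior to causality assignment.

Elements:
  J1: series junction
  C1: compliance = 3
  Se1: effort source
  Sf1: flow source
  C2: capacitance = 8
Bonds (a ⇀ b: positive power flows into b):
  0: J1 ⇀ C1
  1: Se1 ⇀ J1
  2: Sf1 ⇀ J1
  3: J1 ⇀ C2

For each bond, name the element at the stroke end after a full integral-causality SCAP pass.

β1 stroke at J1  (Se1 fixes effort; stroke away)
β2 stroke at Sf1  (source Sf1 imposes f)
β0 stroke at J1  (J1: bond 2 brought flow, rest push out)
β3 stroke at J1  (common-f at J1 fixed by 2)

β0 |J1
β1 |J1
β2 |Sf1
β3 |J1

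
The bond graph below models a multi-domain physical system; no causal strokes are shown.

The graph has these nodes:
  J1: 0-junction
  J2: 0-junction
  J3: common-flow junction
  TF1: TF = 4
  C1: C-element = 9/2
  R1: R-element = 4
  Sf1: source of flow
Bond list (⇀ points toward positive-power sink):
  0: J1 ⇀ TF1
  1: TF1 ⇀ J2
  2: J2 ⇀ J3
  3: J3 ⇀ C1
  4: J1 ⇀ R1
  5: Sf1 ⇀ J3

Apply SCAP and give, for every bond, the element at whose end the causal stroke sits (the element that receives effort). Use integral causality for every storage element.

β0 stroke→TF1
β1 stroke→J2
β2 stroke→J3
β3 stroke→J3
β4 stroke→J1
β5 stroke→Sf1

bond 5 →Sf1  (source Sf1 imposes f)
bond 2 →J3  (J3: bond 5 brought flow, rest push out)
bond 3 →J3  (J3: bond 5 brought flow, rest push out)
bond 1 →J2  (J2 needs exactly one e-in)
bond 0 →TF1  (through TF1, causality passes straight; one stroke at TF1)
bond 4 →J1  (J1 needs exactly one e-in)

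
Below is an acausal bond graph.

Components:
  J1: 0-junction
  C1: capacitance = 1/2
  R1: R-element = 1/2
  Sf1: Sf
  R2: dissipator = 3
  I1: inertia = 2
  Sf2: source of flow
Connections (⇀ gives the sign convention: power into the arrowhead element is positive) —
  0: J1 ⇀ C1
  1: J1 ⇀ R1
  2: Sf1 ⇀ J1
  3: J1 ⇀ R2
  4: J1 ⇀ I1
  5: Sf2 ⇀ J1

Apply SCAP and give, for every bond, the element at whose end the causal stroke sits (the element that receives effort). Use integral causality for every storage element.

#2 |Sf1  (Sf1 fixes flow; stroke at Sf1)
#5 |Sf2  (Sf2 (Sf) sets flow on bond)
#0 |J1  (C1 integral (e out))
#1 |R1  (J1 effort already set via bond 0)
#3 |R2  (J1: bond 0 brought effort, rest push out)
#4 |I1  (0-jn J1 has e-setter on 0)

b0 stroke at J1
b1 stroke at R1
b2 stroke at Sf1
b3 stroke at R2
b4 stroke at I1
b5 stroke at Sf2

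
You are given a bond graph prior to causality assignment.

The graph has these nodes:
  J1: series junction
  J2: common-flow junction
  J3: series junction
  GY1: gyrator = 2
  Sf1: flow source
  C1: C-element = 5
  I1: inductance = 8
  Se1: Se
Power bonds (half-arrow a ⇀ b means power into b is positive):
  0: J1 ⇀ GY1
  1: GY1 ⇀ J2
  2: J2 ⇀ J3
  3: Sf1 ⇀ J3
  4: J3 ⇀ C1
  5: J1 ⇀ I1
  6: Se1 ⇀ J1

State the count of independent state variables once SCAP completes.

#3 →Sf1  (Sf1 (Sf) sets flow on bond)
#6 →J1  (Se1 fixes effort; stroke away)
#2 →J3  (1-jn J3 has f-setter on 3)
#4 →J3  (J3 flow already set via bond 3)
#1 →J2  (1-jn J2 has f-setter on 2)
#0 →J1  (GY GY1: same side as bond 1)
#5 →I1  (J1 needs exactly one f-in)

2  (C1, I1 all integral)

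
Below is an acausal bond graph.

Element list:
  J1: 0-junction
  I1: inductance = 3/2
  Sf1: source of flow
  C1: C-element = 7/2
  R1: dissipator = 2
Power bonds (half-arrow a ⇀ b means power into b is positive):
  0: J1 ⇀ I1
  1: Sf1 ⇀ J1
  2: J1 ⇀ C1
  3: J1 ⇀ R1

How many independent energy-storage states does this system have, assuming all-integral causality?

#1 |Sf1  (Sf1 fixes flow; stroke at Sf1)
#0 |I1  (I1 outputs flow p/I1)
#2 |J1  (C1 integral (e out))
#3 |R1  (0-jn J1 has e-setter on 2)

2  (C1, I1 all integral)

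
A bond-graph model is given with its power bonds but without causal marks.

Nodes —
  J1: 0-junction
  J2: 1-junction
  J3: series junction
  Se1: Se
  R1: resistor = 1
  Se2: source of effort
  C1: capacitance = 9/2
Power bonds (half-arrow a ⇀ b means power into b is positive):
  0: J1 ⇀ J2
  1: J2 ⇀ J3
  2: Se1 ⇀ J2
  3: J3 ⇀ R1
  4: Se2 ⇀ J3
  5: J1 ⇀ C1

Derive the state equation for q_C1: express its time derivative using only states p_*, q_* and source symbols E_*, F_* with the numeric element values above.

dq_C1/dt = -E_Se1 - E_Se2 - 2*q_C1/9

#2 →J2  (Se1 fixes effort; stroke away)
#4 →J3  (Se2: effort source, stroke at far end)
#5 →J1  (C1: C, integral causality)
#0 →J2  (0-jn J1 has e-setter on 5)
#1 →J3  (closing 1-jn rule on J2)
#3 →R1  (J3 needs exactly one f-in)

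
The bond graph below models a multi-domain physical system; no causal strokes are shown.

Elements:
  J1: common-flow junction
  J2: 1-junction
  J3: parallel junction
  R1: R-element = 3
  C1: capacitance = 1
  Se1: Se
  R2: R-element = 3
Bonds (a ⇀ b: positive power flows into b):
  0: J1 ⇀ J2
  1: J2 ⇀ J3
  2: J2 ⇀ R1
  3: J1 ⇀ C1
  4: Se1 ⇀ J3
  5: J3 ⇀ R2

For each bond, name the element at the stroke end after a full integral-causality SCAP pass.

β4 →J3  (Se1 fixes effort; stroke away)
β1 →J2  (J3 effort already set via bond 4)
β5 →R2  (common-e at J3 fixed by 4)
β3 →J1  (prefer integral on C1)
β0 →J2  (J1 needs exactly one f-in)
β2 →R1  (only one flow-in slot at J2)

β0 →J2
β1 →J2
β2 →R1
β3 →J1
β4 →J3
β5 →R2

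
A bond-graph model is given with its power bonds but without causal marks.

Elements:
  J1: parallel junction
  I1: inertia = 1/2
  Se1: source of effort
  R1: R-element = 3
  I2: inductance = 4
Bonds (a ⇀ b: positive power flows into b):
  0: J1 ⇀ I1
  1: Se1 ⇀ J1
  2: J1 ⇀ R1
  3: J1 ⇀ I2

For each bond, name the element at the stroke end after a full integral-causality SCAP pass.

β0 |I1
β1 |J1
β2 |R1
β3 |I2

#1 |J1  (Se1 (Se) sets effort on bond)
#0 |I1  (0-jn J1 has e-setter on 1)
#2 |R1  (0-jn J1 has e-setter on 1)
#3 |I2  (common-e at J1 fixed by 1)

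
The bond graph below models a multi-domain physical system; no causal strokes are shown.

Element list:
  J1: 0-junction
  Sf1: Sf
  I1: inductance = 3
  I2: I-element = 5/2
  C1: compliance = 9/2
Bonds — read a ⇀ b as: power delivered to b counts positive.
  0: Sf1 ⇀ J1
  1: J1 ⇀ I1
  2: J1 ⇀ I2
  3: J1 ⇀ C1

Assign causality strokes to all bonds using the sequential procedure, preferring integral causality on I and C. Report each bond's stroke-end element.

b0 stroke→Sf1  (source Sf1 imposes f)
b1 stroke→I1  (I1: I, integral causality)
b2 stroke→I2  (I2 outputs flow p/I2)
b3 stroke→J1  (closing 0-jn rule on J1)

#0 stroke at Sf1
#1 stroke at I1
#2 stroke at I2
#3 stroke at J1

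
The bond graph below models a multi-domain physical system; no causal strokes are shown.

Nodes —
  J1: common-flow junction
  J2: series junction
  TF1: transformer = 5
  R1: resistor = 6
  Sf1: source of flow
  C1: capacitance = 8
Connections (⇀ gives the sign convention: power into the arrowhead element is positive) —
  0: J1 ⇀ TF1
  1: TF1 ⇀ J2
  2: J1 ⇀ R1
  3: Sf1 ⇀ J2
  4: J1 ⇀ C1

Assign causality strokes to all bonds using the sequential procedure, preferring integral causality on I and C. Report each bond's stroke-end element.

bond 3 →Sf1  (Sf1: flow source, stroke at near end)
bond 1 →J2  (common-f at J2 fixed by 3)
bond 0 →TF1  (TF TF1: opposite of bond 1)
bond 2 →J1  (J1: bond 0 brought flow, rest push out)
bond 4 →J1  (common-f at J1 fixed by 0)

b0 stroke→TF1
b1 stroke→J2
b2 stroke→J1
b3 stroke→Sf1
b4 stroke→J1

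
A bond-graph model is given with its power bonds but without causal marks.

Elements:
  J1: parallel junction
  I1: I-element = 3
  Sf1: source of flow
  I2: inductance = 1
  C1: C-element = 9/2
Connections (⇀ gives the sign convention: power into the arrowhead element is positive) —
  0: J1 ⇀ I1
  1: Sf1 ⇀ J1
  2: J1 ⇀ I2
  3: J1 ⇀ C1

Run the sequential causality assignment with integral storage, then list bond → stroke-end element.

b1 stroke at Sf1  (Sf1 (Sf) sets flow on bond)
b0 stroke at I1  (I1 outputs flow p/I1)
b2 stroke at I2  (I2: I, integral causality)
b3 stroke at J1  (only one effort-in slot at J1)

#0 |I1
#1 |Sf1
#2 |I2
#3 |J1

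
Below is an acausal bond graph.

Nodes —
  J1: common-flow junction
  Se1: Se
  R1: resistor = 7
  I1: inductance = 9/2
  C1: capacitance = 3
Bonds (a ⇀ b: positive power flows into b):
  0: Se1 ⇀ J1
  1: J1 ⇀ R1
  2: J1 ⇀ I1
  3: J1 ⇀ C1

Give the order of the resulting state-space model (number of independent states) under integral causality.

bond 0 stroke at J1  (Se1 (Se) sets effort on bond)
bond 2 stroke at I1  (I1 integral (f out))
bond 1 stroke at J1  (J1 flow already set via bond 2)
bond 3 stroke at J1  (1-jn J1 has f-setter on 2)

2  (C1, I1 all integral)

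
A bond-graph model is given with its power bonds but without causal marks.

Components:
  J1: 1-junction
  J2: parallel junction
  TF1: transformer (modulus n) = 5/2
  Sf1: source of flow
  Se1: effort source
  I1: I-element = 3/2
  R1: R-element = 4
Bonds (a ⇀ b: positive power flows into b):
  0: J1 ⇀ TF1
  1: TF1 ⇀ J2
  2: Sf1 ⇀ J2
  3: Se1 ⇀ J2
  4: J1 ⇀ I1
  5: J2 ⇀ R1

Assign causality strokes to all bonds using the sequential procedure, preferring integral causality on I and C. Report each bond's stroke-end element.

bond 0 stroke at J1
bond 1 stroke at TF1
bond 2 stroke at Sf1
bond 3 stroke at J2
bond 4 stroke at I1
bond 5 stroke at R1

β2 stroke at Sf1  (Sf1 (Sf) sets flow on bond)
β3 stroke at J2  (Se1: effort source, stroke at far end)
β1 stroke at TF1  (J2 effort already set via bond 3)
β5 stroke at R1  (J2 effort already set via bond 3)
β0 stroke at J1  (through TF1, causality passes straight; one stroke at TF1)
β4 stroke at I1  (only one flow-in slot at J1)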